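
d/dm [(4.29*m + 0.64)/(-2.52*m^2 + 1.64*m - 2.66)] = (10.8108*m^2 + 3.2256*m - 12.461)/(6.3504*m^4 - 8.2656*m^3 + 16.096*m^2 - 8.7248*m + 7.0756)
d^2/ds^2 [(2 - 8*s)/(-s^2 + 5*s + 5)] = 4*(3*(7 - 4*s)*(-s^2 + 5*s + 5) - (2*s - 5)^2*(4*s - 1))/(-s^2 + 5*s + 5)^3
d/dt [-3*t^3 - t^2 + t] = -9*t^2 - 2*t + 1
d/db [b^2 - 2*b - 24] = 2*b - 2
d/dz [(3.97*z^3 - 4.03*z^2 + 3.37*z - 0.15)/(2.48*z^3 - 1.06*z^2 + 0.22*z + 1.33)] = (5.7862*z^4 - 14.9684*z^3 + 19.6419*z^2 - 11.0378*z + 4.5151)/(6.1504*z^6 - 5.2576*z^5 + 2.2148*z^4 + 6.1304*z^3 - 2.7712*z^2 + 0.5852*z + 1.7689)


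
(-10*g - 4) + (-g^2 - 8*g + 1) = -g^2 - 18*g - 3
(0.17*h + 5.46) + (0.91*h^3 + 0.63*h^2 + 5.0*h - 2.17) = 0.91*h^3 + 0.63*h^2 + 5.17*h + 3.29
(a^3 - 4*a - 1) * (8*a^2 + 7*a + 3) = 8*a^5 + 7*a^4 - 29*a^3 - 36*a^2 - 19*a - 3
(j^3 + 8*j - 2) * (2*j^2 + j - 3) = 2*j^5 + j^4 + 13*j^3 + 4*j^2 - 26*j + 6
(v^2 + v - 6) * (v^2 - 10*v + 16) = v^4 - 9*v^3 + 76*v - 96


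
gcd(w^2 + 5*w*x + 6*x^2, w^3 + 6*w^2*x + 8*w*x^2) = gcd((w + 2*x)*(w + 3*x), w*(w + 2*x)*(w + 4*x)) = w + 2*x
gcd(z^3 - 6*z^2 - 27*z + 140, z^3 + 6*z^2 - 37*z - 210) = z + 5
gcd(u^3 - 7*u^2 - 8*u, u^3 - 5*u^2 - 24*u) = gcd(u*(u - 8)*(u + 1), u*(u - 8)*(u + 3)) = u^2 - 8*u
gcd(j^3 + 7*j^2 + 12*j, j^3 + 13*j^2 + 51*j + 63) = j + 3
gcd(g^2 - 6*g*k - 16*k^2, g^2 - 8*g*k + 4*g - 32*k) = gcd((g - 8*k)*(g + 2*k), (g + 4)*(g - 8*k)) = g - 8*k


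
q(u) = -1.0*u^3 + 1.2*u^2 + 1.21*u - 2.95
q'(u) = -3.0*u^2 + 2.4*u + 1.21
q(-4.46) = 104.24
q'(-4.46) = -69.17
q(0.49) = -2.19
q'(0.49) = 1.67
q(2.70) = -10.62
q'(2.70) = -14.18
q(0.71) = -1.84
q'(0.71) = 1.40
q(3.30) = -21.83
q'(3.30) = -23.54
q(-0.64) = -2.97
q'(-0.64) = -1.55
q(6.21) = -188.64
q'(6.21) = -99.58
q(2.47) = -7.71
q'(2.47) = -11.16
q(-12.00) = 1883.33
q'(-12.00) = -459.59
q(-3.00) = 31.22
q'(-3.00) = -32.99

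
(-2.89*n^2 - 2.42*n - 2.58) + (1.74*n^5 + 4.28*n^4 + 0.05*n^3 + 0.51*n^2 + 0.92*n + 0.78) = 1.74*n^5 + 4.28*n^4 + 0.05*n^3 - 2.38*n^2 - 1.5*n - 1.8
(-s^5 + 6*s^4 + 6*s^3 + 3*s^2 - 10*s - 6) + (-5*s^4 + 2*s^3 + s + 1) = -s^5 + s^4 + 8*s^3 + 3*s^2 - 9*s - 5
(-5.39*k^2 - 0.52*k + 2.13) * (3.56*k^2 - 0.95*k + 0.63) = -19.1884*k^4 + 3.2693*k^3 + 4.6811*k^2 - 2.3511*k + 1.3419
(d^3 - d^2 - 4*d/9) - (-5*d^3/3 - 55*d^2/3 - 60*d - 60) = 8*d^3/3 + 52*d^2/3 + 536*d/9 + 60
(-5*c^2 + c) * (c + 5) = -5*c^3 - 24*c^2 + 5*c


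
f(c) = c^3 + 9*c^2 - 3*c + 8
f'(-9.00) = 78.00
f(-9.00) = 35.00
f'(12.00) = 645.00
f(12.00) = 2996.00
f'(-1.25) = -20.81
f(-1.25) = 23.86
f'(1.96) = 43.80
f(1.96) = 44.22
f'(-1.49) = -23.16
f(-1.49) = 29.14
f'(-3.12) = -29.96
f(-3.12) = 74.60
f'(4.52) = 139.65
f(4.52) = 270.66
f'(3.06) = 80.17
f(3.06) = 111.75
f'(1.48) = 30.21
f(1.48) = 26.52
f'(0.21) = 0.91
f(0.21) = 7.78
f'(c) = 3*c^2 + 18*c - 3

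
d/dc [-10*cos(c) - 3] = 10*sin(c)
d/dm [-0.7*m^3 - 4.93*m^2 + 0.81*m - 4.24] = -2.1*m^2 - 9.86*m + 0.81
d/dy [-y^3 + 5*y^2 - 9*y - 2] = -3*y^2 + 10*y - 9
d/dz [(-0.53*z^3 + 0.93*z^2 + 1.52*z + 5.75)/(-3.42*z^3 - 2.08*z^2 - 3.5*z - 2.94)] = (4.283*z^4 + 14.1068*z^3 + 63.5762*z^2 + 18.4516*z + 15.6562)/(11.6964*z^6 + 14.2272*z^5 + 28.2664*z^4 + 34.6696*z^3 + 24.4804*z^2 + 20.58*z + 8.6436)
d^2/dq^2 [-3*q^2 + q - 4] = -6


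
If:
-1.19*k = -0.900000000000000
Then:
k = 0.76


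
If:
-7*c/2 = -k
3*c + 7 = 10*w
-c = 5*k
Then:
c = 0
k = 0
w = 7/10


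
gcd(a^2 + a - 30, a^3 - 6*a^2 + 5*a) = a - 5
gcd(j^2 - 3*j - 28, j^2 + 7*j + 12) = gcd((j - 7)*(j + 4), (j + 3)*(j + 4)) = j + 4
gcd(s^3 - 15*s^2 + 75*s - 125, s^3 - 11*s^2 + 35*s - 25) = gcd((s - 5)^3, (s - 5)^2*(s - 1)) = s^2 - 10*s + 25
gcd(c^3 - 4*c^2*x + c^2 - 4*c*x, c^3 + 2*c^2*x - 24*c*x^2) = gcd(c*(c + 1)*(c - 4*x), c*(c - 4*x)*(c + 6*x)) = -c^2 + 4*c*x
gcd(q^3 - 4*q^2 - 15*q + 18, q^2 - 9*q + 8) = q - 1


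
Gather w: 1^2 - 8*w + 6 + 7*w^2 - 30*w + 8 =7*w^2 - 38*w + 15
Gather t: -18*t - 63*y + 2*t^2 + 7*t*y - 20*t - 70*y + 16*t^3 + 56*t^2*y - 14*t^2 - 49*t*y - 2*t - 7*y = 16*t^3 + t^2*(56*y - 12) + t*(-42*y - 40) - 140*y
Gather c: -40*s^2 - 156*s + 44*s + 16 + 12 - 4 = -40*s^2 - 112*s + 24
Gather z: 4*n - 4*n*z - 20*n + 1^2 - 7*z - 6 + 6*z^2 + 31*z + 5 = -16*n + 6*z^2 + z*(24 - 4*n)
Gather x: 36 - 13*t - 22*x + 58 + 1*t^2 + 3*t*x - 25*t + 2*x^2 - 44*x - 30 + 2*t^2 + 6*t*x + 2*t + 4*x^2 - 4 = 3*t^2 - 36*t + 6*x^2 + x*(9*t - 66) + 60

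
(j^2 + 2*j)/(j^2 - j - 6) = j/(j - 3)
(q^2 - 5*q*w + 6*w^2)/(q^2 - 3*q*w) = (q - 2*w)/q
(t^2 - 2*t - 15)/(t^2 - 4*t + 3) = (t^2 - 2*t - 15)/(t^2 - 4*t + 3)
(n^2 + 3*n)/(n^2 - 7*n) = (n + 3)/(n - 7)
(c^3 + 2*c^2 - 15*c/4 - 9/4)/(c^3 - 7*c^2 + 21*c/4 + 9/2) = (c + 3)/(c - 6)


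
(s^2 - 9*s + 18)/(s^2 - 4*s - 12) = (s - 3)/(s + 2)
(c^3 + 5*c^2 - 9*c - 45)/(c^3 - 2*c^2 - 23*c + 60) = (c + 3)/(c - 4)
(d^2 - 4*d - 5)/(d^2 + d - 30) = (d + 1)/(d + 6)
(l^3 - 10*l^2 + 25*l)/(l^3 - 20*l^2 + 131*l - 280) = l*(l - 5)/(l^2 - 15*l + 56)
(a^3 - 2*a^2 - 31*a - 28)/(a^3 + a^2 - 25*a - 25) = (a^2 - 3*a - 28)/(a^2 - 25)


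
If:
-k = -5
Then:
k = 5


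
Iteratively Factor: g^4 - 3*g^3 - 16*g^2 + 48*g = (g)*(g^3 - 3*g^2 - 16*g + 48) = g*(g - 4)*(g^2 + g - 12) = g*(g - 4)*(g - 3)*(g + 4)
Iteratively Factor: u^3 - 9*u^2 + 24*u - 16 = (u - 4)*(u^2 - 5*u + 4) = (u - 4)^2*(u - 1)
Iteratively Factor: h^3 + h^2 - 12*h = (h - 3)*(h^2 + 4*h) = h*(h - 3)*(h + 4)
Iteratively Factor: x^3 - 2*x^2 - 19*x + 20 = (x + 4)*(x^2 - 6*x + 5) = (x - 5)*(x + 4)*(x - 1)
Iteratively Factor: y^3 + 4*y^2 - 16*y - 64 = (y + 4)*(y^2 - 16) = (y - 4)*(y + 4)*(y + 4)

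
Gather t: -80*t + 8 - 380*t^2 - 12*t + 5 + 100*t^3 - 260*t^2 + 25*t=100*t^3 - 640*t^2 - 67*t + 13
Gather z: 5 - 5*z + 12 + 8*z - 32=3*z - 15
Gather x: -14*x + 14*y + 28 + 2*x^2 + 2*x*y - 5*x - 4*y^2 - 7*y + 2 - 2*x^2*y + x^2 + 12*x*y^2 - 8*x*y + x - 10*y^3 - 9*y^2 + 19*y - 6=x^2*(3 - 2*y) + x*(12*y^2 - 6*y - 18) - 10*y^3 - 13*y^2 + 26*y + 24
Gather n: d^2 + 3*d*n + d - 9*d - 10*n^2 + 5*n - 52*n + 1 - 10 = d^2 - 8*d - 10*n^2 + n*(3*d - 47) - 9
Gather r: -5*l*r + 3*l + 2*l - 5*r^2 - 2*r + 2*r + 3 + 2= -5*l*r + 5*l - 5*r^2 + 5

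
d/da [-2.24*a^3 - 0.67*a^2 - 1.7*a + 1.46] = -6.72*a^2 - 1.34*a - 1.7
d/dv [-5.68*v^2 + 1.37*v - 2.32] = 1.37 - 11.36*v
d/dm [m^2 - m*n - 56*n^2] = 2*m - n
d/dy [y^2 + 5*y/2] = 2*y + 5/2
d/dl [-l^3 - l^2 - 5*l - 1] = -3*l^2 - 2*l - 5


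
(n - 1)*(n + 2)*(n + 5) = n^3 + 6*n^2 + 3*n - 10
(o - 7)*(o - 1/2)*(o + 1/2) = o^3 - 7*o^2 - o/4 + 7/4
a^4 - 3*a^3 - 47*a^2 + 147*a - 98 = (a - 7)*(a - 2)*(a - 1)*(a + 7)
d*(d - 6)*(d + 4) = d^3 - 2*d^2 - 24*d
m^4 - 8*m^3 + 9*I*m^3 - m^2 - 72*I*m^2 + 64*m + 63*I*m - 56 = (m - 7)*(m - 1)*(m + I)*(m + 8*I)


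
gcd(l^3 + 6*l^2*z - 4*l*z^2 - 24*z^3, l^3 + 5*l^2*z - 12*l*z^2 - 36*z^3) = l^2 + 8*l*z + 12*z^2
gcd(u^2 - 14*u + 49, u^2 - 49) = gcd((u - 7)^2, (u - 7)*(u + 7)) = u - 7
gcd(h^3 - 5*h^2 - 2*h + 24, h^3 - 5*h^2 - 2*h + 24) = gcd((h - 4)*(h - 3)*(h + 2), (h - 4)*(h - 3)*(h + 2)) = h^3 - 5*h^2 - 2*h + 24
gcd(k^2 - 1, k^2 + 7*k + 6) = k + 1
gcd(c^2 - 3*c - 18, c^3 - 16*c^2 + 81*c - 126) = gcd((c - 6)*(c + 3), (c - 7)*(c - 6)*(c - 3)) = c - 6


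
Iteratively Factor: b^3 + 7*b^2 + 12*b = (b + 4)*(b^2 + 3*b) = b*(b + 4)*(b + 3)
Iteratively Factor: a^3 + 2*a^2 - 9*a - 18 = (a + 3)*(a^2 - a - 6) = (a + 2)*(a + 3)*(a - 3)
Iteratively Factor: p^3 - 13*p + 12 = (p - 3)*(p^2 + 3*p - 4) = (p - 3)*(p - 1)*(p + 4)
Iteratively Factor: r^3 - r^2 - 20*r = (r - 5)*(r^2 + 4*r) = (r - 5)*(r + 4)*(r)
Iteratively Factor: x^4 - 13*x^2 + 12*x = (x - 3)*(x^3 + 3*x^2 - 4*x) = x*(x - 3)*(x^2 + 3*x - 4) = x*(x - 3)*(x - 1)*(x + 4)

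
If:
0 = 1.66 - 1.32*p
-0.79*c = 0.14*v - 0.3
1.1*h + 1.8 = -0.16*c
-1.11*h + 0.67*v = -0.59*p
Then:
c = 1.10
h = -1.80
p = 1.26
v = -4.08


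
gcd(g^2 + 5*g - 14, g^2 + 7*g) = g + 7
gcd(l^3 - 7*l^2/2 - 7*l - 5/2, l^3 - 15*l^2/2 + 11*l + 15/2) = l^2 - 9*l/2 - 5/2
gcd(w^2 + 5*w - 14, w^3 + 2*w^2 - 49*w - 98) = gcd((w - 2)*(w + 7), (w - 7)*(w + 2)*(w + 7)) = w + 7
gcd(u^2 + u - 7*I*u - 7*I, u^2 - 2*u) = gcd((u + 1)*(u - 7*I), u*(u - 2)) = 1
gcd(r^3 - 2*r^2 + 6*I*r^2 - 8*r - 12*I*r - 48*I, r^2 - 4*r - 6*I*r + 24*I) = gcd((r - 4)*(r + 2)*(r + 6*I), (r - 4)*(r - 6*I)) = r - 4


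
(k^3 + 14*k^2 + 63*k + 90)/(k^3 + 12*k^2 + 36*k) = (k^2 + 8*k + 15)/(k*(k + 6))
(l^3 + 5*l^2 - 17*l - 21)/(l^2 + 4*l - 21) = l + 1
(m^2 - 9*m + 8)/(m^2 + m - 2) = (m - 8)/(m + 2)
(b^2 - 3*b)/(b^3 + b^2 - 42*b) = (b - 3)/(b^2 + b - 42)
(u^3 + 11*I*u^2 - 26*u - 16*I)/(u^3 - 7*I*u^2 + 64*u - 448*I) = (u^2 + 3*I*u - 2)/(u^2 - 15*I*u - 56)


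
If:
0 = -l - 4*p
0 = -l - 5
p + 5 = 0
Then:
No Solution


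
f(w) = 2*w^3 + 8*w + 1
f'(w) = 6*w^2 + 8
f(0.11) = 1.88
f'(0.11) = 8.07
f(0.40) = 4.33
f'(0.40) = 8.96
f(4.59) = 231.13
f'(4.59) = 134.41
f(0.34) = 3.80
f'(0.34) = 8.69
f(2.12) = 37.02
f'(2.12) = 34.97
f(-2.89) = -70.40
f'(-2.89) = 58.11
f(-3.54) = -116.04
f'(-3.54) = 83.19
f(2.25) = 41.78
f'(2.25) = 38.38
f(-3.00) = -77.00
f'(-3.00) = 62.00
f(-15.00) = -6869.00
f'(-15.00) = 1358.00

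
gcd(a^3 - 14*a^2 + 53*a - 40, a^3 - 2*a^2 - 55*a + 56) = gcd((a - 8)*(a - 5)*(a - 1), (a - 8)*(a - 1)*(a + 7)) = a^2 - 9*a + 8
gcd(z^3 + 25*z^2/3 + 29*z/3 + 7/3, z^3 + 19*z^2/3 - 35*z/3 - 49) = z + 7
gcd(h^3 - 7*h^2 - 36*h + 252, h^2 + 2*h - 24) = h + 6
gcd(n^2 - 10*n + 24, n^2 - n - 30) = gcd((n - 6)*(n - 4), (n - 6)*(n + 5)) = n - 6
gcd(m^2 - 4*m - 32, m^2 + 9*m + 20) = m + 4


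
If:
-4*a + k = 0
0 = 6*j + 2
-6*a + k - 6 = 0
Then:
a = -3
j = -1/3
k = -12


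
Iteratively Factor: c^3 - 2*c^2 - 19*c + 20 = (c - 1)*(c^2 - c - 20) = (c - 1)*(c + 4)*(c - 5)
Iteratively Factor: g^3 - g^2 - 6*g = (g + 2)*(g^2 - 3*g) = g*(g + 2)*(g - 3)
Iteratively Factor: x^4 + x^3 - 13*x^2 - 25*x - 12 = (x + 1)*(x^3 - 13*x - 12) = (x + 1)^2*(x^2 - x - 12) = (x + 1)^2*(x + 3)*(x - 4)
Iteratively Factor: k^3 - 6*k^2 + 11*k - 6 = (k - 3)*(k^2 - 3*k + 2) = (k - 3)*(k - 2)*(k - 1)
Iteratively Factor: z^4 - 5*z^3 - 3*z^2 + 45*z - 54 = (z - 3)*(z^3 - 2*z^2 - 9*z + 18) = (z - 3)^2*(z^2 + z - 6) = (z - 3)^2*(z + 3)*(z - 2)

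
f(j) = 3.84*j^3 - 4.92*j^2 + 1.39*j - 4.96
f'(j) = 11.52*j^2 - 9.84*j + 1.39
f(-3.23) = -190.18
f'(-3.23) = 153.36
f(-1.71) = -40.92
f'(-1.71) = 51.90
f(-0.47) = -7.10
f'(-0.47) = 8.56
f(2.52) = 28.75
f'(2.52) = 49.75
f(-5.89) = -968.48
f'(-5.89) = 459.00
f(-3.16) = -179.65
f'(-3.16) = 147.52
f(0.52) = -5.03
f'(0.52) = -0.61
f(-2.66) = -115.74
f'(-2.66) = 109.08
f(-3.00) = -157.09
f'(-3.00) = 134.59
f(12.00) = 5938.76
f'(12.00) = 1542.19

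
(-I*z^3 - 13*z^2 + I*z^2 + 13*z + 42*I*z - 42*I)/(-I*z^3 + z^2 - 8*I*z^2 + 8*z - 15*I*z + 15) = (z^3 - z^2*(1 + 13*I) + z*(-42 + 13*I) + 42)/(z^3 + z^2*(8 + I) + z*(15 + 8*I) + 15*I)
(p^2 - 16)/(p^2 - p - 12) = (p + 4)/(p + 3)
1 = 1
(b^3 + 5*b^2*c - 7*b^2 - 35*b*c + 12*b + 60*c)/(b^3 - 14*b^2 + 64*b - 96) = (b^2 + 5*b*c - 3*b - 15*c)/(b^2 - 10*b + 24)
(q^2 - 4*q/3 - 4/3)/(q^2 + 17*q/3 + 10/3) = (q - 2)/(q + 5)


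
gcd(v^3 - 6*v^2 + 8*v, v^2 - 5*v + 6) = v - 2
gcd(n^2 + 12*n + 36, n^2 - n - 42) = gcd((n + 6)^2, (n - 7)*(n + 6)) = n + 6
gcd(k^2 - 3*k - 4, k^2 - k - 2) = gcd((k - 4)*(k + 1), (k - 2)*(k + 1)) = k + 1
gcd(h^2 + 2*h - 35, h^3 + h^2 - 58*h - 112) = h + 7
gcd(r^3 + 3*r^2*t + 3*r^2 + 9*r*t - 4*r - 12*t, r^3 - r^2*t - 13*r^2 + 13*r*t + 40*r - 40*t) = 1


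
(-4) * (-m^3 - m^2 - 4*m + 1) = 4*m^3 + 4*m^2 + 16*m - 4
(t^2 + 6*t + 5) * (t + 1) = t^3 + 7*t^2 + 11*t + 5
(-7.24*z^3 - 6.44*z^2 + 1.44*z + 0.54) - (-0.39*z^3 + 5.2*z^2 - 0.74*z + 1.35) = -6.85*z^3 - 11.64*z^2 + 2.18*z - 0.81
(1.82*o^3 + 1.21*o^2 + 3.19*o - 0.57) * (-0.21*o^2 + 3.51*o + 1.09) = -0.3822*o^5 + 6.1341*o^4 + 5.561*o^3 + 12.6355*o^2 + 1.4764*o - 0.6213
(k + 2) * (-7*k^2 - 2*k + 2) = -7*k^3 - 16*k^2 - 2*k + 4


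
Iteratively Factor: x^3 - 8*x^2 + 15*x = (x - 5)*(x^2 - 3*x) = x*(x - 5)*(x - 3)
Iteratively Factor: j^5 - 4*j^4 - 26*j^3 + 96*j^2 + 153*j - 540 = (j - 5)*(j^4 + j^3 - 21*j^2 - 9*j + 108) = (j - 5)*(j - 3)*(j^3 + 4*j^2 - 9*j - 36) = (j - 5)*(j - 3)^2*(j^2 + 7*j + 12) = (j - 5)*(j - 3)^2*(j + 4)*(j + 3)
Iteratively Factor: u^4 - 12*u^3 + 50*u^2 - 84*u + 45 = (u - 3)*(u^3 - 9*u^2 + 23*u - 15) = (u - 3)*(u - 1)*(u^2 - 8*u + 15) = (u - 3)^2*(u - 1)*(u - 5)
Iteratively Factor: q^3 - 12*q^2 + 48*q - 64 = (q - 4)*(q^2 - 8*q + 16) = (q - 4)^2*(q - 4)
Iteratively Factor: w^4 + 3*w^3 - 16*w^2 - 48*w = (w)*(w^3 + 3*w^2 - 16*w - 48) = w*(w - 4)*(w^2 + 7*w + 12) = w*(w - 4)*(w + 3)*(w + 4)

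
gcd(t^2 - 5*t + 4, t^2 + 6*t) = 1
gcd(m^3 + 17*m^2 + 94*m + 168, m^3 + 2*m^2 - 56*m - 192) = m^2 + 10*m + 24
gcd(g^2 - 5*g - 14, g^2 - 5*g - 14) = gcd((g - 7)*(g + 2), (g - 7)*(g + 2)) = g^2 - 5*g - 14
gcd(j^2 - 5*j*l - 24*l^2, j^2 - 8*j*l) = j - 8*l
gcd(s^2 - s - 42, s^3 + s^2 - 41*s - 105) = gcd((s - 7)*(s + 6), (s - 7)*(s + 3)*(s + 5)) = s - 7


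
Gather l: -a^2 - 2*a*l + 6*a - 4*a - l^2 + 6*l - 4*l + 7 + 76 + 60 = -a^2 + 2*a - l^2 + l*(2 - 2*a) + 143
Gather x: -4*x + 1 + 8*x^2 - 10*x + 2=8*x^2 - 14*x + 3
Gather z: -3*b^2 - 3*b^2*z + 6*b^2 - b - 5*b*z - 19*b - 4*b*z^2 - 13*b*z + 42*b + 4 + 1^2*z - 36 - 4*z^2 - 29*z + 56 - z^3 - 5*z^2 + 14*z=3*b^2 + 22*b - z^3 + z^2*(-4*b - 9) + z*(-3*b^2 - 18*b - 14) + 24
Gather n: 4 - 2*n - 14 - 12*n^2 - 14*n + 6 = -12*n^2 - 16*n - 4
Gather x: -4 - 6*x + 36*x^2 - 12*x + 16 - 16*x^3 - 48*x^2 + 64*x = -16*x^3 - 12*x^2 + 46*x + 12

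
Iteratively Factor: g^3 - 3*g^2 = (g - 3)*(g^2) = g*(g - 3)*(g)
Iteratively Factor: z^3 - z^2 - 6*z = (z - 3)*(z^2 + 2*z) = (z - 3)*(z + 2)*(z)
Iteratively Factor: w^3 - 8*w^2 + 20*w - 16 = (w - 2)*(w^2 - 6*w + 8) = (w - 4)*(w - 2)*(w - 2)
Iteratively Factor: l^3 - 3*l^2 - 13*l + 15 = (l + 3)*(l^2 - 6*l + 5) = (l - 1)*(l + 3)*(l - 5)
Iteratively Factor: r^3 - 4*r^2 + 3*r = (r - 3)*(r^2 - r) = (r - 3)*(r - 1)*(r)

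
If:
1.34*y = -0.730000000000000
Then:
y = -0.54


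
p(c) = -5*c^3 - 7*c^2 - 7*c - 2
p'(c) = -15*c^2 - 14*c - 7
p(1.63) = -53.66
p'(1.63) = -69.67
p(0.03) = -2.22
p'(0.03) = -7.43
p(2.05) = -88.84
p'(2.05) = -98.74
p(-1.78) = 16.48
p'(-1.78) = -29.61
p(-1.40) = 7.80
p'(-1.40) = -16.80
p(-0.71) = 1.23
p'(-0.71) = -4.62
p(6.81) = -1953.41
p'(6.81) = -797.98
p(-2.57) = 54.63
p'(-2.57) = -70.09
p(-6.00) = 868.00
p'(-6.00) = -463.00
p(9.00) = -4277.00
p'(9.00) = -1348.00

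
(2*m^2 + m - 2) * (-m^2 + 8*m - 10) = -2*m^4 + 15*m^3 - 10*m^2 - 26*m + 20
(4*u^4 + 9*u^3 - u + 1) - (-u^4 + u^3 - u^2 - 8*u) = 5*u^4 + 8*u^3 + u^2 + 7*u + 1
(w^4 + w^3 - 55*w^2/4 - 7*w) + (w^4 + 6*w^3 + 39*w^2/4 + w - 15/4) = 2*w^4 + 7*w^3 - 4*w^2 - 6*w - 15/4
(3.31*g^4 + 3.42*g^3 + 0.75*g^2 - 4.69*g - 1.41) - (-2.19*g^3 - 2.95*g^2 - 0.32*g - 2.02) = 3.31*g^4 + 5.61*g^3 + 3.7*g^2 - 4.37*g + 0.61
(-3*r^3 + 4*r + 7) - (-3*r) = -3*r^3 + 7*r + 7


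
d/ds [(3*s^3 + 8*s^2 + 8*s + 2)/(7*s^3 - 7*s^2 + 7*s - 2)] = (-77*s^4 - 70*s^3 + 52*s^2 - 4*s - 30)/(49*s^6 - 98*s^5 + 147*s^4 - 126*s^3 + 77*s^2 - 28*s + 4)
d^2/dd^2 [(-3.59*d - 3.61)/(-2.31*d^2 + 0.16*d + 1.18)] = ((-49.7574*d - 15.5294)*(-2.31*d^2 + 0.16*d + 1.18) - (3.59*d + 3.61)*(4.62*d - 0.16)*(9.24*d - 0.32))/(-2.31*d^2 + 0.16*d + 1.18)^3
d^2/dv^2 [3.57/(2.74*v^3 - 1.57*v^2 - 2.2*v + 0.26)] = ((11.2098 - 58.6908*v)*(2.74*v^3 - 1.57*v^2 - 2.2*v + 0.26) + 3.57*(-16.44*v^2 + 6.28*v + 4.4)*(-8.22*v^2 + 3.14*v + 2.2))/(2.74*v^3 - 1.57*v^2 - 2.2*v + 0.26)^3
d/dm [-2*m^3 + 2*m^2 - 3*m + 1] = -6*m^2 + 4*m - 3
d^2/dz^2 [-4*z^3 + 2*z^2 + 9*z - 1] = 4 - 24*z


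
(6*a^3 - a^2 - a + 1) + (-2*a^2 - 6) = 6*a^3 - 3*a^2 - a - 5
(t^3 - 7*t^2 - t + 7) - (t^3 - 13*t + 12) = -7*t^2 + 12*t - 5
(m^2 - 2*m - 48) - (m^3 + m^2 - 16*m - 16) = -m^3 + 14*m - 32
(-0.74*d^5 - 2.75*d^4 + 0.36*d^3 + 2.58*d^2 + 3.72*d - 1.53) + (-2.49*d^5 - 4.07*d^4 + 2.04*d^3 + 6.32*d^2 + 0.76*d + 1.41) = -3.23*d^5 - 6.82*d^4 + 2.4*d^3 + 8.9*d^2 + 4.48*d - 0.12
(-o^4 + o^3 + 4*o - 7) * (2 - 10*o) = 10*o^5 - 12*o^4 + 2*o^3 - 40*o^2 + 78*o - 14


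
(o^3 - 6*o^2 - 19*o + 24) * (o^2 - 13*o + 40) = o^5 - 19*o^4 + 99*o^3 + 31*o^2 - 1072*o + 960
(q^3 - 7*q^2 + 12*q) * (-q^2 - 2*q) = -q^5 + 5*q^4 + 2*q^3 - 24*q^2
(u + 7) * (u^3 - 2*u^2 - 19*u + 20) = u^4 + 5*u^3 - 33*u^2 - 113*u + 140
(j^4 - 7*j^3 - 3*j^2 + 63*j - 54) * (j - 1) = j^5 - 8*j^4 + 4*j^3 + 66*j^2 - 117*j + 54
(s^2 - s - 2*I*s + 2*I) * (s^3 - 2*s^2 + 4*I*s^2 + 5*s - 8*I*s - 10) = s^5 - 3*s^4 + 2*I*s^4 + 15*s^3 - 6*I*s^3 - 39*s^2 - 6*I*s^2 + 26*s + 30*I*s - 20*I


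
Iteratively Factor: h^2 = (h)*(h)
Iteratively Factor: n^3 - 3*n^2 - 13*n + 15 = (n - 5)*(n^2 + 2*n - 3) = (n - 5)*(n - 1)*(n + 3)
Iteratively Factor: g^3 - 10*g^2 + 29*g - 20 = (g - 1)*(g^2 - 9*g + 20) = (g - 4)*(g - 1)*(g - 5)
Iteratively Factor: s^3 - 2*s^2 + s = (s)*(s^2 - 2*s + 1) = s*(s - 1)*(s - 1)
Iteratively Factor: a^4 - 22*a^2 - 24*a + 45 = (a - 5)*(a^3 + 5*a^2 + 3*a - 9) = (a - 5)*(a + 3)*(a^2 + 2*a - 3) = (a - 5)*(a + 3)^2*(a - 1)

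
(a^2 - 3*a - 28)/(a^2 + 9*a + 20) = (a - 7)/(a + 5)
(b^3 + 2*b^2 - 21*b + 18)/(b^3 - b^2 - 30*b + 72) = (b - 1)/(b - 4)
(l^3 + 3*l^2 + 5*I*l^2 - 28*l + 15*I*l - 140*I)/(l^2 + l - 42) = (l^2 + l*(-4 + 5*I) - 20*I)/(l - 6)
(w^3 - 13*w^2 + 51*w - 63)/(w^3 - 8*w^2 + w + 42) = (w - 3)/(w + 2)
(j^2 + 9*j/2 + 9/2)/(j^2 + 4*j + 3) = (j + 3/2)/(j + 1)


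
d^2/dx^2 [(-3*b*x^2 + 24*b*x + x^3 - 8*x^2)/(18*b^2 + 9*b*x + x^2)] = 12*b*(-162*b^4 + 162*b^3*x - 1080*b^3 + 108*b^2*x^2 - 216*b^2*x + 15*b*x^3 + 72*b*x^2 + 16*x^3)/(5832*b^6 + 8748*b^5*x + 5346*b^4*x^2 + 1701*b^3*x^3 + 297*b^2*x^4 + 27*b*x^5 + x^6)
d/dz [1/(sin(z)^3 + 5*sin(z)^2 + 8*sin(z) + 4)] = -(3*sin(z) + 4)*cos(z)/((sin(z) + 1)^2*(sin(z) + 2)^3)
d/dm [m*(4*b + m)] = 4*b + 2*m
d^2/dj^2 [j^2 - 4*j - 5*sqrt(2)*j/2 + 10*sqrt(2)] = 2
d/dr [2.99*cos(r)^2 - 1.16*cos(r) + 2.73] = (1.16 - 5.98*cos(r))*sin(r)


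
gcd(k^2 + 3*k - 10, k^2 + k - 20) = k + 5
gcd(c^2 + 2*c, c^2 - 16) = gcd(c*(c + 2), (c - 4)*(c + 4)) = 1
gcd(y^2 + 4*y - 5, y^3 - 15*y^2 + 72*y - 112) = 1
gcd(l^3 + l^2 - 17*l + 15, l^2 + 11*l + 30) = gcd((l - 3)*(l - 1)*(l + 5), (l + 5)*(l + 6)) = l + 5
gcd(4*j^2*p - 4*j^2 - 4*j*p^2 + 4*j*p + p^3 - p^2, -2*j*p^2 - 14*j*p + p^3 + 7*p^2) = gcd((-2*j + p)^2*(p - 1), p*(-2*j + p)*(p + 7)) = -2*j + p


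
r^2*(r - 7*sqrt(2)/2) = r^3 - 7*sqrt(2)*r^2/2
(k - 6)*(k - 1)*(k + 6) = k^3 - k^2 - 36*k + 36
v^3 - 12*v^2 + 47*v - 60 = (v - 5)*(v - 4)*(v - 3)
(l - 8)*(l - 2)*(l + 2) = l^3 - 8*l^2 - 4*l + 32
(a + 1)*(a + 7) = a^2 + 8*a + 7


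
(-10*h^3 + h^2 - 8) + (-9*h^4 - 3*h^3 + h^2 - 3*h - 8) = -9*h^4 - 13*h^3 + 2*h^2 - 3*h - 16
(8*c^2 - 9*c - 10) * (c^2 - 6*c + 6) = 8*c^4 - 57*c^3 + 92*c^2 + 6*c - 60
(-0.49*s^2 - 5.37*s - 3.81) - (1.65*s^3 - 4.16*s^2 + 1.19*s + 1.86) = -1.65*s^3 + 3.67*s^2 - 6.56*s - 5.67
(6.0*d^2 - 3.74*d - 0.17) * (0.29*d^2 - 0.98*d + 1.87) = 1.74*d^4 - 6.9646*d^3 + 14.8359*d^2 - 6.8272*d - 0.3179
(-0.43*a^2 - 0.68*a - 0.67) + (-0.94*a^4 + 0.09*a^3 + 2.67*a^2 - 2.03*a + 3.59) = -0.94*a^4 + 0.09*a^3 + 2.24*a^2 - 2.71*a + 2.92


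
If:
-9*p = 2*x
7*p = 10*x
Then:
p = 0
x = 0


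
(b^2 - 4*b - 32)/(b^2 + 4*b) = (b - 8)/b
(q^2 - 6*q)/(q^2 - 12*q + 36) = q/(q - 6)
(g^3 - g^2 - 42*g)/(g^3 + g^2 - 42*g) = (g^2 - g - 42)/(g^2 + g - 42)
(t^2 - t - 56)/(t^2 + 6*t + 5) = (t^2 - t - 56)/(t^2 + 6*t + 5)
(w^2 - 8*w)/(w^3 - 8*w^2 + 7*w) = (w - 8)/(w^2 - 8*w + 7)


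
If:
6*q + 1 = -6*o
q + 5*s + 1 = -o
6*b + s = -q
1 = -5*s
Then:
No Solution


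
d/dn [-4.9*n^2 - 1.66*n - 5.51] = -9.8*n - 1.66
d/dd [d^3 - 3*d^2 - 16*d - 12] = 3*d^2 - 6*d - 16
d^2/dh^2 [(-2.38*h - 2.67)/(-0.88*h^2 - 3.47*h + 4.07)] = ((1.76*h + 3.47)*(2.38*h + 2.67)*(3.52*h + 6.94) - (12.5664*h + 21.2164)*(0.88*h^2 + 3.47*h - 4.07))/(0.88*h^2 + 3.47*h - 4.07)^3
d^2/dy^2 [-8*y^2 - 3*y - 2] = -16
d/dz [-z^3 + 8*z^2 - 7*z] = -3*z^2 + 16*z - 7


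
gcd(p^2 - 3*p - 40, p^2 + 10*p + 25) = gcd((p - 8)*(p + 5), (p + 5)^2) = p + 5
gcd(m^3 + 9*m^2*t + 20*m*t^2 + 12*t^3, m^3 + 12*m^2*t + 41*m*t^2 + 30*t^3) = m^2 + 7*m*t + 6*t^2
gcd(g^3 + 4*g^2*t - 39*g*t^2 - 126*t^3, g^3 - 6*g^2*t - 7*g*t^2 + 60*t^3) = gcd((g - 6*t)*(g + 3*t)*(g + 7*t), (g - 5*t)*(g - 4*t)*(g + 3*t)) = g + 3*t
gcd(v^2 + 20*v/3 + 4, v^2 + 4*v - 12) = v + 6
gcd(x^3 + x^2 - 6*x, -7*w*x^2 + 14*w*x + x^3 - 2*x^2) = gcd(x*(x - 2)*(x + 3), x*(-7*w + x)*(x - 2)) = x^2 - 2*x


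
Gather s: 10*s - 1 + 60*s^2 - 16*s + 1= 60*s^2 - 6*s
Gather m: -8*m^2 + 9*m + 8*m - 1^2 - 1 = -8*m^2 + 17*m - 2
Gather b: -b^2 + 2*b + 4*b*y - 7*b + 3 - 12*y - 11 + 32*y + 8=-b^2 + b*(4*y - 5) + 20*y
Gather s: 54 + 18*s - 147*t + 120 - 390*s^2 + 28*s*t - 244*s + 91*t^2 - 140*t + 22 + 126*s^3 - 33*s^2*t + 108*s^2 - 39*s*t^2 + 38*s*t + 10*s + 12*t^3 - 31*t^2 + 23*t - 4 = 126*s^3 + s^2*(-33*t - 282) + s*(-39*t^2 + 66*t - 216) + 12*t^3 + 60*t^2 - 264*t + 192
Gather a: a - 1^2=a - 1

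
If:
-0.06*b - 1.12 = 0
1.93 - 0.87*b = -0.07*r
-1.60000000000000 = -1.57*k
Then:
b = -18.67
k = 1.02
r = -259.57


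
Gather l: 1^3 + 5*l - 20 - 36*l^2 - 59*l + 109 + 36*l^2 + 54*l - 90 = 0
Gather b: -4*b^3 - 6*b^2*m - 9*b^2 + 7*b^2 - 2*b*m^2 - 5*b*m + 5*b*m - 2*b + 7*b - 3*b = -4*b^3 + b^2*(-6*m - 2) + b*(2 - 2*m^2)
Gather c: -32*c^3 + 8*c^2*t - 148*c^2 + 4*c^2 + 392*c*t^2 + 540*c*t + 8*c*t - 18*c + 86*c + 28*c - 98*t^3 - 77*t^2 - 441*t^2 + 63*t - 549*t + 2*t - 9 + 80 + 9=-32*c^3 + c^2*(8*t - 144) + c*(392*t^2 + 548*t + 96) - 98*t^3 - 518*t^2 - 484*t + 80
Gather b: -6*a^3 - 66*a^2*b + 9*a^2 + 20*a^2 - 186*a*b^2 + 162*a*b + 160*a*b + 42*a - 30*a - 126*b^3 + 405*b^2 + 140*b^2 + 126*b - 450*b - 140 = -6*a^3 + 29*a^2 + 12*a - 126*b^3 + b^2*(545 - 186*a) + b*(-66*a^2 + 322*a - 324) - 140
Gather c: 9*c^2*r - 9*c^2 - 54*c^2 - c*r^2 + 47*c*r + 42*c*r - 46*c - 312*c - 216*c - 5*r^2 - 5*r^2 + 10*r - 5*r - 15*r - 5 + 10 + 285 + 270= c^2*(9*r - 63) + c*(-r^2 + 89*r - 574) - 10*r^2 - 10*r + 560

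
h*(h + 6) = h^2 + 6*h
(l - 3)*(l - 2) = l^2 - 5*l + 6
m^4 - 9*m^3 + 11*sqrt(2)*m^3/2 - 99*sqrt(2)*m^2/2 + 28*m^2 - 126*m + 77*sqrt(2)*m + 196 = (m - 7)*(m - 2)*(m + 2*sqrt(2))*(m + 7*sqrt(2)/2)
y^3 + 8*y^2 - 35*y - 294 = (y - 6)*(y + 7)^2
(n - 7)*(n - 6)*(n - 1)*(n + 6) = n^4 - 8*n^3 - 29*n^2 + 288*n - 252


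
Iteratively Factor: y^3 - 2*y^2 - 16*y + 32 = (y - 4)*(y^2 + 2*y - 8) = (y - 4)*(y + 4)*(y - 2)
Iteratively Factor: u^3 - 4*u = (u - 2)*(u^2 + 2*u) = (u - 2)*(u + 2)*(u)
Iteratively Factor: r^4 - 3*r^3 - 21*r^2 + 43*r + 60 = (r + 4)*(r^3 - 7*r^2 + 7*r + 15) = (r - 3)*(r + 4)*(r^2 - 4*r - 5) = (r - 3)*(r + 1)*(r + 4)*(r - 5)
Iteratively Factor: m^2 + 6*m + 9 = (m + 3)*(m + 3)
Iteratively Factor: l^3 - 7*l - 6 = (l + 2)*(l^2 - 2*l - 3) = (l - 3)*(l + 2)*(l + 1)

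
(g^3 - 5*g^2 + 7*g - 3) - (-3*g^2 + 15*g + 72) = g^3 - 2*g^2 - 8*g - 75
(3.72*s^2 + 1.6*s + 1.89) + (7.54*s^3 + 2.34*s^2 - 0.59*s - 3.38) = 7.54*s^3 + 6.06*s^2 + 1.01*s - 1.49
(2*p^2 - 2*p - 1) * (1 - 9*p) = -18*p^3 + 20*p^2 + 7*p - 1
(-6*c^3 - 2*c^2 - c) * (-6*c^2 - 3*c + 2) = 36*c^5 + 30*c^4 - c^2 - 2*c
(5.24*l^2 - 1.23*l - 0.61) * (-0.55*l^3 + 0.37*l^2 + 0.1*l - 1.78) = -2.882*l^5 + 2.6153*l^4 + 0.4044*l^3 - 9.6759*l^2 + 2.1284*l + 1.0858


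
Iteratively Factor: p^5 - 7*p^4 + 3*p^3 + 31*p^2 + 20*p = (p)*(p^4 - 7*p^3 + 3*p^2 + 31*p + 20) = p*(p - 4)*(p^3 - 3*p^2 - 9*p - 5) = p*(p - 4)*(p + 1)*(p^2 - 4*p - 5) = p*(p - 4)*(p + 1)^2*(p - 5)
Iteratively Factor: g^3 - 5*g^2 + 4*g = (g)*(g^2 - 5*g + 4) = g*(g - 4)*(g - 1)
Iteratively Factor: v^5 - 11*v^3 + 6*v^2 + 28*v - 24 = (v + 2)*(v^4 - 2*v^3 - 7*v^2 + 20*v - 12) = (v - 2)*(v + 2)*(v^3 - 7*v + 6) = (v - 2)*(v - 1)*(v + 2)*(v^2 + v - 6) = (v - 2)*(v - 1)*(v + 2)*(v + 3)*(v - 2)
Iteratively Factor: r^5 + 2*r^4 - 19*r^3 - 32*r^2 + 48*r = (r + 3)*(r^4 - r^3 - 16*r^2 + 16*r) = (r - 4)*(r + 3)*(r^3 + 3*r^2 - 4*r) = r*(r - 4)*(r + 3)*(r^2 + 3*r - 4) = r*(r - 4)*(r - 1)*(r + 3)*(r + 4)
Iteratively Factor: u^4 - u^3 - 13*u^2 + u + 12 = (u - 4)*(u^3 + 3*u^2 - u - 3) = (u - 4)*(u + 3)*(u^2 - 1) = (u - 4)*(u + 1)*(u + 3)*(u - 1)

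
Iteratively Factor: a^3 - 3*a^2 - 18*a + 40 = (a - 5)*(a^2 + 2*a - 8) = (a - 5)*(a + 4)*(a - 2)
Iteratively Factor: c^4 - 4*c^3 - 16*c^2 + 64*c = (c - 4)*(c^3 - 16*c) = (c - 4)*(c + 4)*(c^2 - 4*c) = c*(c - 4)*(c + 4)*(c - 4)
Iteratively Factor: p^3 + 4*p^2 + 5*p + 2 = (p + 2)*(p^2 + 2*p + 1) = (p + 1)*(p + 2)*(p + 1)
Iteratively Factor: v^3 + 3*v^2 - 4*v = (v)*(v^2 + 3*v - 4) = v*(v - 1)*(v + 4)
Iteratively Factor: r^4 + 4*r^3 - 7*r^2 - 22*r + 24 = (r + 4)*(r^3 - 7*r + 6) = (r - 2)*(r + 4)*(r^2 + 2*r - 3) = (r - 2)*(r + 3)*(r + 4)*(r - 1)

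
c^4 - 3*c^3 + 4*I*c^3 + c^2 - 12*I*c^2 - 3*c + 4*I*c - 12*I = (c - 3)*(c - I)*(c + I)*(c + 4*I)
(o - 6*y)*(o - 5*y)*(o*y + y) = o^3*y - 11*o^2*y^2 + o^2*y + 30*o*y^3 - 11*o*y^2 + 30*y^3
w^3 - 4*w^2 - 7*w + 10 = (w - 5)*(w - 1)*(w + 2)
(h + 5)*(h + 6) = h^2 + 11*h + 30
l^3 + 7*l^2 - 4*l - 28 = (l - 2)*(l + 2)*(l + 7)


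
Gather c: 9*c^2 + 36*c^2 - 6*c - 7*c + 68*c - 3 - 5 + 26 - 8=45*c^2 + 55*c + 10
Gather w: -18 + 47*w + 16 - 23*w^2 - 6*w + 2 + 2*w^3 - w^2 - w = 2*w^3 - 24*w^2 + 40*w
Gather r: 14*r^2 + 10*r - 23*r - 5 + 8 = 14*r^2 - 13*r + 3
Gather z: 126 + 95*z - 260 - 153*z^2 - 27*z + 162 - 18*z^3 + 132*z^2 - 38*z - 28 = -18*z^3 - 21*z^2 + 30*z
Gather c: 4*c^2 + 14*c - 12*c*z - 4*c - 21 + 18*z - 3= 4*c^2 + c*(10 - 12*z) + 18*z - 24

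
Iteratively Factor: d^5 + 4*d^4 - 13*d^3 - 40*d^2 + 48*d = (d + 4)*(d^4 - 13*d^2 + 12*d) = (d + 4)^2*(d^3 - 4*d^2 + 3*d) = d*(d + 4)^2*(d^2 - 4*d + 3) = d*(d - 3)*(d + 4)^2*(d - 1)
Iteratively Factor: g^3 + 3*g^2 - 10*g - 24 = (g - 3)*(g^2 + 6*g + 8) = (g - 3)*(g + 2)*(g + 4)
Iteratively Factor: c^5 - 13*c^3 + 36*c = (c - 3)*(c^4 + 3*c^3 - 4*c^2 - 12*c) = (c - 3)*(c + 2)*(c^3 + c^2 - 6*c) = (c - 3)*(c + 2)*(c + 3)*(c^2 - 2*c) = (c - 3)*(c - 2)*(c + 2)*(c + 3)*(c)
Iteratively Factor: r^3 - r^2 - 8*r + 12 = (r - 2)*(r^2 + r - 6) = (r - 2)^2*(r + 3)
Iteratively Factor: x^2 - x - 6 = (x + 2)*(x - 3)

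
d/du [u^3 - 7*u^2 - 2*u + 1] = 3*u^2 - 14*u - 2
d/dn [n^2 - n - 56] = 2*n - 1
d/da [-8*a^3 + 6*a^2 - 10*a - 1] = -24*a^2 + 12*a - 10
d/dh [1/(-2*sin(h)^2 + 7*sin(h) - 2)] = (4*sin(h) - 7)*cos(h)/(-7*sin(h) - cos(2*h) + 3)^2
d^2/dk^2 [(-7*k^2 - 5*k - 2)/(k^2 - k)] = 4*(-6*k^3 - 3*k^2 + 3*k - 1)/(k^3*(k^3 - 3*k^2 + 3*k - 1))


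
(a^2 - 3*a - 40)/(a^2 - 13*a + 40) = (a + 5)/(a - 5)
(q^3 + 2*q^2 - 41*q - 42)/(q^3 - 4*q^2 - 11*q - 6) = (q + 7)/(q + 1)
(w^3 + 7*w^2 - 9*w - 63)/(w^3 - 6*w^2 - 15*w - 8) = (-w^3 - 7*w^2 + 9*w + 63)/(-w^3 + 6*w^2 + 15*w + 8)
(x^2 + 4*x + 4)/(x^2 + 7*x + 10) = (x + 2)/(x + 5)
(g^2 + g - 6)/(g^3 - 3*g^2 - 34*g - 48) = (g - 2)/(g^2 - 6*g - 16)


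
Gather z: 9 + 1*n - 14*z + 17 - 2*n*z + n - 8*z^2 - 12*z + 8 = 2*n - 8*z^2 + z*(-2*n - 26) + 34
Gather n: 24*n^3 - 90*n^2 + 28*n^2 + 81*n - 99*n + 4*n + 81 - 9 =24*n^3 - 62*n^2 - 14*n + 72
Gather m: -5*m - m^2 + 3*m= -m^2 - 2*m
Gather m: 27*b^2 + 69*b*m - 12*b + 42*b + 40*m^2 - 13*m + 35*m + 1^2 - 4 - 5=27*b^2 + 30*b + 40*m^2 + m*(69*b + 22) - 8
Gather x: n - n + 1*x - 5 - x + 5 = 0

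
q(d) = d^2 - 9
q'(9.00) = 18.00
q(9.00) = 72.00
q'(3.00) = 6.00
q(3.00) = 0.00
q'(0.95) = 1.90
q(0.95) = -8.10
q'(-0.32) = -0.64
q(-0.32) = -8.90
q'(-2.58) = -5.16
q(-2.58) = -2.34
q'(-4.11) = -8.22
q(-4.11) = 7.89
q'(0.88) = 1.76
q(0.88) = -8.23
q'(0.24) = 0.48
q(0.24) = -8.94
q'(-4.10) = -8.20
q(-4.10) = 7.81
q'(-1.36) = -2.72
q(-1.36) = -7.15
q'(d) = 2*d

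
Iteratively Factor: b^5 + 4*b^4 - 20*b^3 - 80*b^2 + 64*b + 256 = (b - 2)*(b^4 + 6*b^3 - 8*b^2 - 96*b - 128) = (b - 2)*(b + 4)*(b^3 + 2*b^2 - 16*b - 32) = (b - 2)*(b + 2)*(b + 4)*(b^2 - 16) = (b - 2)*(b + 2)*(b + 4)^2*(b - 4)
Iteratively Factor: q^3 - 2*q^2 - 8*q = (q - 4)*(q^2 + 2*q) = q*(q - 4)*(q + 2)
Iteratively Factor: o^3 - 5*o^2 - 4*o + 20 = (o - 5)*(o^2 - 4) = (o - 5)*(o - 2)*(o + 2)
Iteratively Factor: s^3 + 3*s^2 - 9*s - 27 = (s + 3)*(s^2 - 9) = (s - 3)*(s + 3)*(s + 3)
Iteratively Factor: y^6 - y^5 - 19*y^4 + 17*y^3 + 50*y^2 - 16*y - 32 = (y - 1)*(y^5 - 19*y^3 - 2*y^2 + 48*y + 32) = (y - 4)*(y - 1)*(y^4 + 4*y^3 - 3*y^2 - 14*y - 8) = (y - 4)*(y - 1)*(y + 4)*(y^3 - 3*y - 2) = (y - 4)*(y - 1)*(y + 1)*(y + 4)*(y^2 - y - 2) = (y - 4)*(y - 1)*(y + 1)^2*(y + 4)*(y - 2)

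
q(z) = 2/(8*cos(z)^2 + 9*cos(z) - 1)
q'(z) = 2*(16*sin(z)*cos(z) + 9*sin(z))/(8*cos(z)^2 + 9*cos(z) - 1)^2 = 2*(16*cos(z) + 9)*sin(z)/(8*cos(z)^2 + 9*cos(z) - 1)^2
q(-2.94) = -0.94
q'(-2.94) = 0.58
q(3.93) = -0.59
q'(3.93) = 0.28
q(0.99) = 0.32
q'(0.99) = 0.74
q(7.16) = 0.25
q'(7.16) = 0.46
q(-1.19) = 0.58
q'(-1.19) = -2.33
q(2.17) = -0.57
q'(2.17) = -0.00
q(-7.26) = 0.31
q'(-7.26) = -0.70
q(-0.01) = 0.13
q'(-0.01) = -0.00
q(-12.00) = 0.16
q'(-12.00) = 0.16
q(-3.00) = -0.97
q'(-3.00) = 0.45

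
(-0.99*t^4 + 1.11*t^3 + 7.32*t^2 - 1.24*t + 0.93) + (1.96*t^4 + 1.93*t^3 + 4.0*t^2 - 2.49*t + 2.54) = 0.97*t^4 + 3.04*t^3 + 11.32*t^2 - 3.73*t + 3.47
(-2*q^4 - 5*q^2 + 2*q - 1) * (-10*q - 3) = 20*q^5 + 6*q^4 + 50*q^3 - 5*q^2 + 4*q + 3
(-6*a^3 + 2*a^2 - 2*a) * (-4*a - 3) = 24*a^4 + 10*a^3 + 2*a^2 + 6*a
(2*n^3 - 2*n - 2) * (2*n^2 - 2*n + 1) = 4*n^5 - 4*n^4 - 2*n^3 + 2*n - 2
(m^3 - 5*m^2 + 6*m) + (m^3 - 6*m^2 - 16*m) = 2*m^3 - 11*m^2 - 10*m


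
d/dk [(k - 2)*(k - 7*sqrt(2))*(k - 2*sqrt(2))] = 3*k^2 - 18*sqrt(2)*k - 4*k + 18*sqrt(2) + 28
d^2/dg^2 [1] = 0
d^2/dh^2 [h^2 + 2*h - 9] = 2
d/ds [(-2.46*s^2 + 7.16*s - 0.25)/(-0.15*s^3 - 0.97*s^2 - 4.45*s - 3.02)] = (-0.369*s^4 + 2.148*s^3 + 17.7797*s^2 + 14.3734*s - 22.7357)/(0.0225*s^6 + 0.291*s^5 + 2.2759*s^4 + 9.539*s^3 + 25.6613*s^2 + 26.878*s + 9.1204)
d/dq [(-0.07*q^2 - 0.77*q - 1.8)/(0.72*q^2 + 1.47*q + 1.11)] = (0.4515*q^2 + 2.4366*q + 1.7913)/(0.5184*q^4 + 2.1168*q^3 + 3.7593*q^2 + 3.2634*q + 1.2321)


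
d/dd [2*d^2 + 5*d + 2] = 4*d + 5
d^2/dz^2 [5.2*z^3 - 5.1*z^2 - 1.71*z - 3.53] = 31.2*z - 10.2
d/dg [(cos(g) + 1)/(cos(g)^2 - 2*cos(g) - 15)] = (cos(g)^2 + 2*cos(g) + 13)*sin(g)/(sin(g)^2 + 2*cos(g) + 14)^2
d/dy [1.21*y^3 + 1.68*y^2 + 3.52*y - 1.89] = 3.63*y^2 + 3.36*y + 3.52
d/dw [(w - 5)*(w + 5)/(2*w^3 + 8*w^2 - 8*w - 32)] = (-w^4 + 71*w^2 + 168*w - 100)/(2*(w^6 + 8*w^5 + 8*w^4 - 64*w^3 - 112*w^2 + 128*w + 256))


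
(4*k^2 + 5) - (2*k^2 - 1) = 2*k^2 + 6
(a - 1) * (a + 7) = a^2 + 6*a - 7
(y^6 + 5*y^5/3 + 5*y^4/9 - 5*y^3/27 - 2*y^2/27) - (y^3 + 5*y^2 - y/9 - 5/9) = y^6 + 5*y^5/3 + 5*y^4/9 - 32*y^3/27 - 137*y^2/27 + y/9 + 5/9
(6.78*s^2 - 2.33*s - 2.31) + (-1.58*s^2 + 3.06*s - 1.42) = 5.2*s^2 + 0.73*s - 3.73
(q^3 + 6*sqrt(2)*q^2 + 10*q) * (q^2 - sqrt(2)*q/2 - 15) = q^5 + 11*sqrt(2)*q^4/2 - 11*q^3 - 95*sqrt(2)*q^2 - 150*q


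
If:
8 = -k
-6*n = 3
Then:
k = -8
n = -1/2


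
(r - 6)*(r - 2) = r^2 - 8*r + 12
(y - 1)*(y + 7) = y^2 + 6*y - 7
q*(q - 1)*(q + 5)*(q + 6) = q^4 + 10*q^3 + 19*q^2 - 30*q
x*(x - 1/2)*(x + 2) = x^3 + 3*x^2/2 - x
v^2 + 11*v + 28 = (v + 4)*(v + 7)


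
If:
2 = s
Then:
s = 2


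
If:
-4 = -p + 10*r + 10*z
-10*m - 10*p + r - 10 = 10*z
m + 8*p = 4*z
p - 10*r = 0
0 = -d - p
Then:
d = 100/701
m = -1608/3505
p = -100/701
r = -10/701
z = -2/5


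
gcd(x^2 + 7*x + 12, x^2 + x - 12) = x + 4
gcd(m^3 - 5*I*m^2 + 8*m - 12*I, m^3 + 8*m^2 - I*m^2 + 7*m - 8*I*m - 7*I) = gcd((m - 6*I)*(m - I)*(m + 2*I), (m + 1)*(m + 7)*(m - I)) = m - I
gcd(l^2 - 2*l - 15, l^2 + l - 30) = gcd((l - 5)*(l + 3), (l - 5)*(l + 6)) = l - 5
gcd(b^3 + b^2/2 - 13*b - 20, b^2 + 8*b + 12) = b + 2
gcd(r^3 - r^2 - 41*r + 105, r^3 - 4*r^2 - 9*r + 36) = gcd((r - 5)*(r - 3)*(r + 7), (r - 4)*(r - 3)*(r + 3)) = r - 3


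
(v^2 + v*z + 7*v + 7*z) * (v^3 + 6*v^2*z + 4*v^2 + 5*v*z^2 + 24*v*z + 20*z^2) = v^5 + 7*v^4*z + 11*v^4 + 11*v^3*z^2 + 77*v^3*z + 28*v^3 + 5*v^2*z^3 + 121*v^2*z^2 + 196*v^2*z + 55*v*z^3 + 308*v*z^2 + 140*z^3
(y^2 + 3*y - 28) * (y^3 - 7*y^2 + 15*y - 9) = y^5 - 4*y^4 - 34*y^3 + 232*y^2 - 447*y + 252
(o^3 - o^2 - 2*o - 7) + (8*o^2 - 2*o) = o^3 + 7*o^2 - 4*o - 7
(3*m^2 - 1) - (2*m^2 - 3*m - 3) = m^2 + 3*m + 2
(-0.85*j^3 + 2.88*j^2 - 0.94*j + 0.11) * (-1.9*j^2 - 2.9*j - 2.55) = 1.615*j^5 - 3.007*j^4 - 4.3985*j^3 - 4.827*j^2 + 2.078*j - 0.2805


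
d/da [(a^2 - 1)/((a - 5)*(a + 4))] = (-a^2 - 38*a - 1)/(a^4 - 2*a^3 - 39*a^2 + 40*a + 400)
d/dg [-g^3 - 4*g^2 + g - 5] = -3*g^2 - 8*g + 1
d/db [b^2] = 2*b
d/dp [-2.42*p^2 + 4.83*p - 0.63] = 4.83 - 4.84*p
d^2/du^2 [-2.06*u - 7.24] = 0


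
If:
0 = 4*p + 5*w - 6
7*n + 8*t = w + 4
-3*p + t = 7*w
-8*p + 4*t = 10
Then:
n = -836/161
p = 59/46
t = 233/46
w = 4/23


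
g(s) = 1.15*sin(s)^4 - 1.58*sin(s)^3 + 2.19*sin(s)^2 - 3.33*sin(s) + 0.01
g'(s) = 4.6*sin(s)^3*cos(s) - 4.74*sin(s)^2*cos(s) + 4.38*sin(s)*cos(s) - 3.33*cos(s)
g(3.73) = 2.91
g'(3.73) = 6.66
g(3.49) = 1.48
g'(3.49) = 5.23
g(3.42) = 1.13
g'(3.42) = 4.80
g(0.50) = -1.20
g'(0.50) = -1.59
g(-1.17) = 6.99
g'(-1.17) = -5.84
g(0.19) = -0.55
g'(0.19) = -2.59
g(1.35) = -1.58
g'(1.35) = 0.15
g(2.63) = -1.21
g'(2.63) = 1.55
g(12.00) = 2.77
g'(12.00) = -6.54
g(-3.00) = 0.53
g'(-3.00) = 4.01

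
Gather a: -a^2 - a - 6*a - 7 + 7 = -a^2 - 7*a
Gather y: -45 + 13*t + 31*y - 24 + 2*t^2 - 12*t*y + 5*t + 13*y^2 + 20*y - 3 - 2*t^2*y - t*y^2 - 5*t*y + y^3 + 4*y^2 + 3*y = 2*t^2 + 18*t + y^3 + y^2*(17 - t) + y*(-2*t^2 - 17*t + 54) - 72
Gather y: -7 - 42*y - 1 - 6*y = -48*y - 8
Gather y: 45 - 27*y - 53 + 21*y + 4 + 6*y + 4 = 0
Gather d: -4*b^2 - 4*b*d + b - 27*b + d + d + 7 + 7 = -4*b^2 - 26*b + d*(2 - 4*b) + 14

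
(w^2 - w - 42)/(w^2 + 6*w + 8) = (w^2 - w - 42)/(w^2 + 6*w + 8)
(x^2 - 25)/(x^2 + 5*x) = (x - 5)/x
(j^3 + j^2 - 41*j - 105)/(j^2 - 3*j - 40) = (j^2 - 4*j - 21)/(j - 8)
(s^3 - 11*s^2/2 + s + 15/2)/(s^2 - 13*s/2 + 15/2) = s + 1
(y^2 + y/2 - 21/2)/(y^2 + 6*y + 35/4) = 2*(y - 3)/(2*y + 5)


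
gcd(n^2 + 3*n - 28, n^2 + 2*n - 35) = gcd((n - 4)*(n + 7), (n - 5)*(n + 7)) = n + 7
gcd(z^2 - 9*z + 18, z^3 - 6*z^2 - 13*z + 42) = 1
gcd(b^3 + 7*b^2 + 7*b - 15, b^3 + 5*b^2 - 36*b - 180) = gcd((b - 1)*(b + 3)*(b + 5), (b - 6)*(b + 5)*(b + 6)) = b + 5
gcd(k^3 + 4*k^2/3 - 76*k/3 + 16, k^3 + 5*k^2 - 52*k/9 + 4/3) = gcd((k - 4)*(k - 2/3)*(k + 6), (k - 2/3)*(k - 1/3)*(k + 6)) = k^2 + 16*k/3 - 4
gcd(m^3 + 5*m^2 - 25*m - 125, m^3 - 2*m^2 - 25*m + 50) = m^2 - 25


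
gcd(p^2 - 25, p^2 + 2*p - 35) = p - 5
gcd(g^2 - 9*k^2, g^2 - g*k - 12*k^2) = g + 3*k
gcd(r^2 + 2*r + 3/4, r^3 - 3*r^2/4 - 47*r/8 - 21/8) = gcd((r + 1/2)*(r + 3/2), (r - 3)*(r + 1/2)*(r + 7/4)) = r + 1/2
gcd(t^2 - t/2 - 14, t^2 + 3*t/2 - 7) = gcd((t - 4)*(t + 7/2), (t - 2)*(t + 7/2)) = t + 7/2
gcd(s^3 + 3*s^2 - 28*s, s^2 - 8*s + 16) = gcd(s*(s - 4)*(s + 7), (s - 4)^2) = s - 4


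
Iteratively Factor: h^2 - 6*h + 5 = (h - 5)*(h - 1)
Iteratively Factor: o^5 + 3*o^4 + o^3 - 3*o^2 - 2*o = (o + 2)*(o^4 + o^3 - o^2 - o) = (o + 1)*(o + 2)*(o^3 - o) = o*(o + 1)*(o + 2)*(o^2 - 1) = o*(o - 1)*(o + 1)*(o + 2)*(o + 1)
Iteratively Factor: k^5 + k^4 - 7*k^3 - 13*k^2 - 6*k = (k + 1)*(k^4 - 7*k^2 - 6*k) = (k + 1)^2*(k^3 - k^2 - 6*k) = (k + 1)^2*(k + 2)*(k^2 - 3*k) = (k - 3)*(k + 1)^2*(k + 2)*(k)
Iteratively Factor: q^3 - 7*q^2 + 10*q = (q - 2)*(q^2 - 5*q) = q*(q - 2)*(q - 5)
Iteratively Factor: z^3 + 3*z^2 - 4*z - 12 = (z - 2)*(z^2 + 5*z + 6) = (z - 2)*(z + 3)*(z + 2)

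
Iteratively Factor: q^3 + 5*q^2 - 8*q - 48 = (q + 4)*(q^2 + q - 12) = (q + 4)^2*(q - 3)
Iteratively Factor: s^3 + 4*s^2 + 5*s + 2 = (s + 1)*(s^2 + 3*s + 2) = (s + 1)*(s + 2)*(s + 1)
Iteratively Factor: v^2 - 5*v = (v - 5)*(v)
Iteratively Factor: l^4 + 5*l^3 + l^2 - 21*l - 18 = (l - 2)*(l^3 + 7*l^2 + 15*l + 9) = (l - 2)*(l + 1)*(l^2 + 6*l + 9) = (l - 2)*(l + 1)*(l + 3)*(l + 3)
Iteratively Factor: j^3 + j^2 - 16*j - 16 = (j + 4)*(j^2 - 3*j - 4) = (j + 1)*(j + 4)*(j - 4)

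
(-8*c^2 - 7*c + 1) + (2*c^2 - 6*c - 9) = -6*c^2 - 13*c - 8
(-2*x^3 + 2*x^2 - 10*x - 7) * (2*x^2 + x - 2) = -4*x^5 + 2*x^4 - 14*x^3 - 28*x^2 + 13*x + 14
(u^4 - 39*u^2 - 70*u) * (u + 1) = u^5 + u^4 - 39*u^3 - 109*u^2 - 70*u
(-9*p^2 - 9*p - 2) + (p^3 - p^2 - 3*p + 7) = p^3 - 10*p^2 - 12*p + 5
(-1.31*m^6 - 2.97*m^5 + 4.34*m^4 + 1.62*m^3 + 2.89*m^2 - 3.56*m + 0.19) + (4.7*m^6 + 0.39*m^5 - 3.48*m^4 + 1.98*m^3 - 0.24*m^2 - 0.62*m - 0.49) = 3.39*m^6 - 2.58*m^5 + 0.86*m^4 + 3.6*m^3 + 2.65*m^2 - 4.18*m - 0.3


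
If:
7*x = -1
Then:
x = -1/7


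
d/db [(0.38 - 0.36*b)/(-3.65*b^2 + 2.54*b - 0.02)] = (-1.314*b^2 + 2.774*b - 0.958)/(13.3225*b^4 - 18.542*b^3 + 6.5976*b^2 - 0.1016*b + 0.0004)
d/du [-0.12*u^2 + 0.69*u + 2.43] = 0.69 - 0.24*u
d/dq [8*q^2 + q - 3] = 16*q + 1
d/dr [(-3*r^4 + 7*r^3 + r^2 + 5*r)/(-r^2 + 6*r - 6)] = (6*r^5 - 61*r^4 + 156*r^3 - 115*r^2 - 12*r - 30)/(r^4 - 12*r^3 + 48*r^2 - 72*r + 36)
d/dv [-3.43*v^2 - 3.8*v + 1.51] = -6.86*v - 3.8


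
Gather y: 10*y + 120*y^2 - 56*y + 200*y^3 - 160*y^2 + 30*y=200*y^3 - 40*y^2 - 16*y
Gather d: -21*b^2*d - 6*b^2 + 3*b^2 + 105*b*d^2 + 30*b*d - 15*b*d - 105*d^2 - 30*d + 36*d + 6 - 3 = -3*b^2 + d^2*(105*b - 105) + d*(-21*b^2 + 15*b + 6) + 3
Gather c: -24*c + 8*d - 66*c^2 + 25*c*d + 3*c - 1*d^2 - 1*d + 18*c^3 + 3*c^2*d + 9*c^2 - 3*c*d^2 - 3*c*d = 18*c^3 + c^2*(3*d - 57) + c*(-3*d^2 + 22*d - 21) - d^2 + 7*d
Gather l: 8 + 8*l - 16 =8*l - 8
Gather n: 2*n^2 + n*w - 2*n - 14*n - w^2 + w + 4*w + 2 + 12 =2*n^2 + n*(w - 16) - w^2 + 5*w + 14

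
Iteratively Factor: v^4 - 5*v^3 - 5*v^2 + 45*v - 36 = (v - 1)*(v^3 - 4*v^2 - 9*v + 36) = (v - 4)*(v - 1)*(v^2 - 9) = (v - 4)*(v - 3)*(v - 1)*(v + 3)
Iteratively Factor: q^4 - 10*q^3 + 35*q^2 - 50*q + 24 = (q - 2)*(q^3 - 8*q^2 + 19*q - 12) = (q - 2)*(q - 1)*(q^2 - 7*q + 12) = (q - 3)*(q - 2)*(q - 1)*(q - 4)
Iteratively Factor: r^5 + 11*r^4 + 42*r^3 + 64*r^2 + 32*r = (r)*(r^4 + 11*r^3 + 42*r^2 + 64*r + 32) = r*(r + 1)*(r^3 + 10*r^2 + 32*r + 32) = r*(r + 1)*(r + 2)*(r^2 + 8*r + 16) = r*(r + 1)*(r + 2)*(r + 4)*(r + 4)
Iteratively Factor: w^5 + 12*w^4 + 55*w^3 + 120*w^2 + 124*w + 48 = (w + 2)*(w^4 + 10*w^3 + 35*w^2 + 50*w + 24) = (w + 1)*(w + 2)*(w^3 + 9*w^2 + 26*w + 24) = (w + 1)*(w + 2)^2*(w^2 + 7*w + 12) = (w + 1)*(w + 2)^2*(w + 3)*(w + 4)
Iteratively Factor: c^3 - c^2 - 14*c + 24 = (c - 3)*(c^2 + 2*c - 8) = (c - 3)*(c - 2)*(c + 4)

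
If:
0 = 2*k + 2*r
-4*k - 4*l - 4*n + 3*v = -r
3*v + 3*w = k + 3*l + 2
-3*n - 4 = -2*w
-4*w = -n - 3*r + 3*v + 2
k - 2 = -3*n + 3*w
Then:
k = 191/37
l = -317/37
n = -70/37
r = -191/37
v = -593/111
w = -31/37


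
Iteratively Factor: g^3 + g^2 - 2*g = (g)*(g^2 + g - 2) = g*(g - 1)*(g + 2)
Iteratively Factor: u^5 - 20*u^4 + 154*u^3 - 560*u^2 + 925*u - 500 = (u - 5)*(u^4 - 15*u^3 + 79*u^2 - 165*u + 100) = (u - 5)*(u - 4)*(u^3 - 11*u^2 + 35*u - 25) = (u - 5)*(u - 4)*(u - 1)*(u^2 - 10*u + 25) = (u - 5)^2*(u - 4)*(u - 1)*(u - 5)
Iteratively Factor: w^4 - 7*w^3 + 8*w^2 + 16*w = (w + 1)*(w^3 - 8*w^2 + 16*w) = w*(w + 1)*(w^2 - 8*w + 16) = w*(w - 4)*(w + 1)*(w - 4)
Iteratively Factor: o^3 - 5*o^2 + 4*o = (o - 4)*(o^2 - o) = (o - 4)*(o - 1)*(o)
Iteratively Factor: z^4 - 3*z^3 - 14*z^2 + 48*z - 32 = (z - 2)*(z^3 - z^2 - 16*z + 16) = (z - 2)*(z - 1)*(z^2 - 16) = (z - 2)*(z - 1)*(z + 4)*(z - 4)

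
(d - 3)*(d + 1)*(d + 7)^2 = d^4 + 12*d^3 + 18*d^2 - 140*d - 147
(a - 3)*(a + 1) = a^2 - 2*a - 3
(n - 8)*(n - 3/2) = n^2 - 19*n/2 + 12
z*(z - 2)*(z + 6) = z^3 + 4*z^2 - 12*z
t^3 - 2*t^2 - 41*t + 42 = (t - 7)*(t - 1)*(t + 6)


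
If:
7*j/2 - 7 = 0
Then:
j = 2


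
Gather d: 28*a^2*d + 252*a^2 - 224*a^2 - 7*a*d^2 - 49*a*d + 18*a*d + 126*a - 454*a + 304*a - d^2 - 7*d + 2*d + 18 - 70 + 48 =28*a^2 - 24*a + d^2*(-7*a - 1) + d*(28*a^2 - 31*a - 5) - 4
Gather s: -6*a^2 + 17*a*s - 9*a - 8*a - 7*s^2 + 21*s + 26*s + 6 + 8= -6*a^2 - 17*a - 7*s^2 + s*(17*a + 47) + 14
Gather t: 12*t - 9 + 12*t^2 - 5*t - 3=12*t^2 + 7*t - 12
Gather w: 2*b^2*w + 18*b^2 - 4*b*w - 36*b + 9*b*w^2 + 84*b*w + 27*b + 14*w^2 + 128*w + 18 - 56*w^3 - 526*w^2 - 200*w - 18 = 18*b^2 - 9*b - 56*w^3 + w^2*(9*b - 512) + w*(2*b^2 + 80*b - 72)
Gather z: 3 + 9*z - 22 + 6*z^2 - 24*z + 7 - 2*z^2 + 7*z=4*z^2 - 8*z - 12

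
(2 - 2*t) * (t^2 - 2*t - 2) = -2*t^3 + 6*t^2 - 4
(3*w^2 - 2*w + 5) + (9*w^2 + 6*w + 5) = 12*w^2 + 4*w + 10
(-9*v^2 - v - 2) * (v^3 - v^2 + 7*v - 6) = -9*v^5 + 8*v^4 - 64*v^3 + 49*v^2 - 8*v + 12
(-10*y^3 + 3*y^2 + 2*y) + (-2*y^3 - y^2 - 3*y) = -12*y^3 + 2*y^2 - y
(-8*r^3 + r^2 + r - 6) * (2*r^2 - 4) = -16*r^5 + 2*r^4 + 34*r^3 - 16*r^2 - 4*r + 24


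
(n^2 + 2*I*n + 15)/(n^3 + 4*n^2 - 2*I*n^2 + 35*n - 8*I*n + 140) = (n - 3*I)/(n^2 + n*(4 - 7*I) - 28*I)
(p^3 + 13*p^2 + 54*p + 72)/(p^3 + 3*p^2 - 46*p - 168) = (p + 3)/(p - 7)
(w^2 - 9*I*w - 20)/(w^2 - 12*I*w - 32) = (w - 5*I)/(w - 8*I)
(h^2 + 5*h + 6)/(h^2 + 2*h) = (h + 3)/h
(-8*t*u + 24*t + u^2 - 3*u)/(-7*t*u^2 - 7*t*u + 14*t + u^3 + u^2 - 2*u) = (8*t*u - 24*t - u^2 + 3*u)/(7*t*u^2 + 7*t*u - 14*t - u^3 - u^2 + 2*u)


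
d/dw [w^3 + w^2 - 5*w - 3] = 3*w^2 + 2*w - 5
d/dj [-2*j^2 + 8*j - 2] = 8 - 4*j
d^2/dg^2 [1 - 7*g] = 0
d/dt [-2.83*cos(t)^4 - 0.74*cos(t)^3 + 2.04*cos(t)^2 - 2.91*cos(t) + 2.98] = (11.32*cos(t)^3 + 2.22*cos(t)^2 - 4.08*cos(t) + 2.91)*sin(t)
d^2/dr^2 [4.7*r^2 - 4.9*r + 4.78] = 9.40000000000000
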